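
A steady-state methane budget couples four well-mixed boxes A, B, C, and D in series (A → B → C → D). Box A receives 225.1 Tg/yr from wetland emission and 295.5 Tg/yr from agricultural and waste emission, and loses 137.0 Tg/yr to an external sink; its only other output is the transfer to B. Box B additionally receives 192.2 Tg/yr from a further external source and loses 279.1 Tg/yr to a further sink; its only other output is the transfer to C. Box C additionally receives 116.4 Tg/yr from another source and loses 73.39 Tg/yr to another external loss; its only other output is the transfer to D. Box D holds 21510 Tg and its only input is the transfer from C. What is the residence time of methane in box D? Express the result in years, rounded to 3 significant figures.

Box A: F(A→B) = (225.1 + 295.5) − 137.0 = 383.60 Tg/yr.
Box B: F(B→C) = (383.60 + 192.2) − 279.1 = 296.70 Tg/yr.
Box C: F(C→D) = (296.70 + 116.4) − 73.39 = 339.71 Tg/yr.
Box D throughput = its input = 339.71 Tg/yr; τ = 21510 / 339.71 = 63.32 yr.

63.3 yr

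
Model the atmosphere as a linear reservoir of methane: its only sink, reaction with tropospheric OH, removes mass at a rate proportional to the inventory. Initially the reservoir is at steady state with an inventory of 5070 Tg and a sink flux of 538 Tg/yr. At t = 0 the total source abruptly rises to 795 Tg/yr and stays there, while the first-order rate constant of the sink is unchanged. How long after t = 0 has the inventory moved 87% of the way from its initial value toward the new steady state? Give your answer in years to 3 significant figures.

19.2 yr

τ = M₀/F₀ = 5070/538 = 9.424 yr.
The remaining gap fraction is e^(−t/τ); 87% covered ⇒ e^(−t/τ) = 0.130.
t = −τ ln(0.130) = 9.424 × 2.040 = 19.23 yr.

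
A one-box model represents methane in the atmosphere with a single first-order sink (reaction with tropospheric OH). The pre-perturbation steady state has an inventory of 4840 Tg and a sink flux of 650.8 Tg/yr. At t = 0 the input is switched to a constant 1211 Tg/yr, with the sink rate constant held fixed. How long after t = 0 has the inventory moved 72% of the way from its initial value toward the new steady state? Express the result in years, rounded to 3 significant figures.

9.47 yr

τ = M₀/F₀ = 4840/650.8 = 7.437 yr.
The remaining gap fraction is e^(−t/τ); 72% covered ⇒ e^(−t/τ) = 0.280.
t = −τ ln(0.280) = 7.437 × 1.273 = 9.467 yr.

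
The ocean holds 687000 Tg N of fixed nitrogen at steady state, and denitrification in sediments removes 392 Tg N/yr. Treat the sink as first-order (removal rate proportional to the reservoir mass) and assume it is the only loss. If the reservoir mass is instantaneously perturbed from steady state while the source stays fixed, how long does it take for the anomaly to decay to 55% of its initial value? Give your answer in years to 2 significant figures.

For a linear reservoir the anomaly decays as exp(−t/τ) with τ = M/F = 687000/392 = 1753 yr.
exp(−t/τ) = 0.55 ⇒ t = −τ ln(0.55) = 1753 × 0.5978 = 1048 yr.

1000 yr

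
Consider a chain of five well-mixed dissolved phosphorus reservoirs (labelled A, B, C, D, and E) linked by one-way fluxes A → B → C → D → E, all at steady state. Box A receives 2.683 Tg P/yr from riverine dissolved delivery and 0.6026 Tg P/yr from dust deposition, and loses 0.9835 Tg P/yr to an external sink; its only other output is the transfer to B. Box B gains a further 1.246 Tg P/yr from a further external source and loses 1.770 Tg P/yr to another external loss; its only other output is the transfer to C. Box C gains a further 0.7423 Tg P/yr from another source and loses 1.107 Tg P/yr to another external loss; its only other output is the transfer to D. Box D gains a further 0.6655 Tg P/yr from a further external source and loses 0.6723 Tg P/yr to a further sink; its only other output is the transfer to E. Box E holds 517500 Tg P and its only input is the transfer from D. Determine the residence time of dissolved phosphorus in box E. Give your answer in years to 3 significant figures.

Box A: F(A→B) = (2.683 + 0.6026) − 0.9835 = 2.3021 Tg P/yr.
Box B: F(B→C) = (2.3021 + 1.246) − 1.770 = 1.7781 Tg P/yr.
Box C: F(C→D) = (1.7781 + 0.7423) − 1.107 = 1.4134 Tg P/yr.
Box D: F(D→E) = (1.4134 + 0.6655) − 0.6723 = 1.4066 Tg P/yr.
Box E throughput = its input = 1.4066 Tg P/yr; τ = 517500 / 1.4066 = 367900 yr.

368000 yr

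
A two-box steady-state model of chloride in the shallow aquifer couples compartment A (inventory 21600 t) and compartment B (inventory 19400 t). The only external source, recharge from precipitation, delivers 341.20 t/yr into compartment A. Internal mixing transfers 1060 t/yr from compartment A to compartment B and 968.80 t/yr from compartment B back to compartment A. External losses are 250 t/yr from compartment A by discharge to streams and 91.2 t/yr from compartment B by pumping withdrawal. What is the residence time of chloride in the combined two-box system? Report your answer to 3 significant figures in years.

120 yr

Residence time in the combined system uses the total inventory and the total *external* removal — internal exchanges between the two boxes cancel.
M_total = 21600 + 19400 = 41000 t.
ΣF_external_out = 250 + 91.2 = 341.20 t/yr.
τ = M_total / ΣF_ext = 41000 / 341.20 = 120.2 yr.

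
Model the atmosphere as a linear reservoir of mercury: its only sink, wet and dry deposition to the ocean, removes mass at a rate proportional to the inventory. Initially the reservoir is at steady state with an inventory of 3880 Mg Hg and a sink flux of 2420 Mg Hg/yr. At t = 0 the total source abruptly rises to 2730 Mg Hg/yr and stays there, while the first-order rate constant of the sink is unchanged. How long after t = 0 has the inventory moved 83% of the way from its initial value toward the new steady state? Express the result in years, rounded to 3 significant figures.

2.84 yr

τ = M₀/F₀ = 3880/2420 = 1.603 yr.
The remaining gap fraction is e^(−t/τ); 83% covered ⇒ e^(−t/τ) = 0.170.
t = −τ ln(0.170) = 1.603 × 1.772 = 2.841 yr.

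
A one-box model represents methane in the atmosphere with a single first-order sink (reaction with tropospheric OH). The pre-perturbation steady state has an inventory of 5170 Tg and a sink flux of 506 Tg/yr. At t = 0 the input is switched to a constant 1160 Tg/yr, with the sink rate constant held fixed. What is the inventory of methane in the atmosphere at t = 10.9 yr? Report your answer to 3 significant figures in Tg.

The sink rate constant is k = F₀/M₀ = 506/5170 = 0.09787 yr⁻¹.
Solving dM/dt = F₁ − kM with M(0) = M₀ gives M(t) = F₁/k + (M₀ − F₁/k)·e^(−kt).
F₁/k = 1160/0.09787 = 11852 Tg; kt = 0.09787 × 10.9 = 1.067, e^(−kt) = 0.3441.
M(10.9) = 11852 + (5170 − 11852) × 0.3441 = 11852 − 2299 = 9552.8 Tg.

9550 Tg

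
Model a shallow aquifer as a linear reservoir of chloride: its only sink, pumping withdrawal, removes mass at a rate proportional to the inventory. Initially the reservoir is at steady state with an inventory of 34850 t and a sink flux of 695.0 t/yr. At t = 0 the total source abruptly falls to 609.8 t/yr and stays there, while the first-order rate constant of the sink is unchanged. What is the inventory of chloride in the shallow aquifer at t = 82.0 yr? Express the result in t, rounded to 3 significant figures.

τ = M₀/F₀ = 34850/695.0 = 50.14 yr; rate constant k = 1/τ.
New steady state M_∞ = F₁/k = F₁·τ = 609.8 × 50.14 = 30578 t.
M(t) = M_∞ + (M₀ − M_∞)·e^(−t/τ); t/τ = 82.0/50.14 = 1.635, so e^(−t/τ) = 0.1949.
M(t) = 30578 + 4272 × 0.1949 = 31410 t.

31400 t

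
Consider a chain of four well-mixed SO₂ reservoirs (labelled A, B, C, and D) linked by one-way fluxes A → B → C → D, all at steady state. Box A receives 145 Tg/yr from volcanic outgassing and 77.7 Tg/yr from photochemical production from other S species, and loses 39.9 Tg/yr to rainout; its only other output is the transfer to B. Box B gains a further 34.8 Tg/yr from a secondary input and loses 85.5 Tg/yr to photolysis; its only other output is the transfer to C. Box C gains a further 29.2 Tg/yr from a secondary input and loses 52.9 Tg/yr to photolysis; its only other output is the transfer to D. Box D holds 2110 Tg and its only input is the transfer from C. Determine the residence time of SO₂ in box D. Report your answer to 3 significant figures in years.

Box A: F(A→B) = (145 + 77.7) − 39.9 = 182.80 Tg/yr.
Box B: F(B→C) = (182.80 + 34.8) − 85.5 = 132.10 Tg/yr.
Box C: F(C→D) = (132.10 + 29.2) − 52.9 = 108.40 Tg/yr.
Box D throughput = its input = 108.40 Tg/yr; τ = 2110 / 108.40 = 19.46 yr.

19.5 yr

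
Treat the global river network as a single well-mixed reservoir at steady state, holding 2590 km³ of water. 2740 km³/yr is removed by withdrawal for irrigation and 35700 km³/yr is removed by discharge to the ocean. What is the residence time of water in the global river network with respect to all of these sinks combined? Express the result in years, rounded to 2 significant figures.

Total removal flux = 2740 + 35700 = 38440 km³/yr.
τ = M / ΣF_out = 2590 / 38440 = 0.06738 yr.

0.067 yr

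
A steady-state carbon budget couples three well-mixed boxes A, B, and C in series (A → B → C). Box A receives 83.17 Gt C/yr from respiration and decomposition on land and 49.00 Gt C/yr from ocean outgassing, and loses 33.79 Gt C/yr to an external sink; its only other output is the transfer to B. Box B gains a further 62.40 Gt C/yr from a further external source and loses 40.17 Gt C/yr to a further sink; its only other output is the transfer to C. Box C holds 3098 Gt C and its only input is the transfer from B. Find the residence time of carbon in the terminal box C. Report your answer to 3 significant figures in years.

Box A: F(A→B) = (83.17 + 49.00) − 33.79 = 98.380 Gt C/yr.
Box B: F(B→C) = (98.380 + 62.40) − 40.17 = 120.61 Gt C/yr.
Box C throughput = its input = 120.61 Gt C/yr; τ = 3098 / 120.61 = 25.69 yr.

25.7 yr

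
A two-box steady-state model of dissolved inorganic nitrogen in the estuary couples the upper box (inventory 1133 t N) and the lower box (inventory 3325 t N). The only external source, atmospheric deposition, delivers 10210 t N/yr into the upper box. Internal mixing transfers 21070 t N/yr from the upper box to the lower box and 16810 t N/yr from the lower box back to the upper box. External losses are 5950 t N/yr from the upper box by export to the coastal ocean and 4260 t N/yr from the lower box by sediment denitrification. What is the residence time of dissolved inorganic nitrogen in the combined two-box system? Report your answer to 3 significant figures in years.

Treat the two boxes together as one reservoir: the mixing fluxes between them are internal recycling, so τ = ΣM / Σ(external losses).
M_total = 1133 + 3325 = 4458.0 t N.
ΣF_external_out = 5950 + 4260 = 10210 t N/yr.
τ = M_total / ΣF_ext = 4458.0 / 10210 = 0.4366 yr.

0.437 yr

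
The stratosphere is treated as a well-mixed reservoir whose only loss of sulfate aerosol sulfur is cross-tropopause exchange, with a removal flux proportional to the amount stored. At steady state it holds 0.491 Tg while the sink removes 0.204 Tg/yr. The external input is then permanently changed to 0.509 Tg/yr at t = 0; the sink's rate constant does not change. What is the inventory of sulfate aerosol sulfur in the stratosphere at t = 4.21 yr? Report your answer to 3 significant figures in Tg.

τ = M₀/F₀ = 0.491/0.204 = 2.407 yr; rate constant k = 1/τ.
New steady state M_∞ = F₁/k = F₁·τ = 0.509 × 2.407 = 1.2251 Tg.
M(t) = M_∞ + (M₀ − M_∞)·e^(−t/τ); t/τ = 4.21/2.407 = 1.749, so e^(−t/τ) = 0.1739.
M(t) = 1.2251 − 0.7341 × 0.1739 = 1.0974 Tg.

1.10 Tg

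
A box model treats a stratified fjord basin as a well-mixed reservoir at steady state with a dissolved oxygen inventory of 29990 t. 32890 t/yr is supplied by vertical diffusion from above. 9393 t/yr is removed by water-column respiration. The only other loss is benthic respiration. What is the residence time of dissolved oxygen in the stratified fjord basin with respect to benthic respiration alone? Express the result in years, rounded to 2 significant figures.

At steady state ΣF_in = ΣF_out.
ΣF_in = 32890 t/yr.
Benthic respiration flux = ΣF_in − (9393) = 32890 − 9393 = 23500 t/yr.
τ = M / F = 29990 / 23500 = 1.276 yr.

1.3 yr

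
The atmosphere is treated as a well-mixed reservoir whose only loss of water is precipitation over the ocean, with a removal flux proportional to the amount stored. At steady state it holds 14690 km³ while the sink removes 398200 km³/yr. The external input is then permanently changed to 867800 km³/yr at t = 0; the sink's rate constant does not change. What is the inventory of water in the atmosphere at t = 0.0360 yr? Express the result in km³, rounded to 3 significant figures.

Residence time τ = M₀/F₀ = 0.03689 yr. The eventual steady state is M_∞ = M₀·(F₁/F₀) = 14690 × 867800/398200 = 32014 km³.
The anomaly ΔM(t) = M(t) − M_∞ decays as ΔM₀·e^(−t/τ) with ΔM₀ = 14690 − 32014 = −17320 km³.
At t = 0.0360 yr, e^(−t/τ) = e^(−0.9758) = 0.3769, so ΔM = −6529 km³ and M = 32014 − 6529 = 25485 km³.

25500 km³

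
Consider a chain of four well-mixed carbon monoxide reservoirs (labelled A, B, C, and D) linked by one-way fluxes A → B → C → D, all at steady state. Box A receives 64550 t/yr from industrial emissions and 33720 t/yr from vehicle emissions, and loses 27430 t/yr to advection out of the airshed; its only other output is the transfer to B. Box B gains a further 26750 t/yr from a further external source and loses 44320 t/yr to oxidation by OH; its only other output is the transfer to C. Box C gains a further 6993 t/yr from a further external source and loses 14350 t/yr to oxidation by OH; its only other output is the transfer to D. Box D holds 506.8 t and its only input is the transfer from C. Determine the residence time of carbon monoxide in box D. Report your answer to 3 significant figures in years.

Box A: F(A→B) = (64550 + 33720) − 27430 = 70840 t/yr.
Box B: F(B→C) = (70840 + 26750) − 44320 = 53270 t/yr.
Box C: F(C→D) = (53270 + 6993) − 14350 = 45913 t/yr.
Box D throughput = its input = 45913 t/yr; τ = 506.8 / 45913 = 0.01104 yr.

0.0110 yr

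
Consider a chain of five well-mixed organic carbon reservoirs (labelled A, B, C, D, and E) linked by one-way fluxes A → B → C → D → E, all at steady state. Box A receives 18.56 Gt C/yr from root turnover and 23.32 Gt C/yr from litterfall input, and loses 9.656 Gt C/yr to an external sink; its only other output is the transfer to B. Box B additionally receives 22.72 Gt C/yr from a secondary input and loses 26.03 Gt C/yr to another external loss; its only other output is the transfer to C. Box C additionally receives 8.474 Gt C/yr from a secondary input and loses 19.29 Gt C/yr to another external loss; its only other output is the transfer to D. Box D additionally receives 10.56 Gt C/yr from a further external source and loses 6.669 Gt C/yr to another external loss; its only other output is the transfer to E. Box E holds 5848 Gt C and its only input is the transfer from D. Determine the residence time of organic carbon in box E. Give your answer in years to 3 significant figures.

Box A: F(A→B) = (18.56 + 23.32) − 9.656 = 32.224 Gt C/yr.
Box B: F(B→C) = (32.224 + 22.72) − 26.03 = 28.914 Gt C/yr.
Box C: F(C→D) = (28.914 + 8.474) − 19.29 = 18.098 Gt C/yr.
Box D: F(D→E) = (18.098 + 10.56) − 6.669 = 21.989 Gt C/yr.
Box E throughput = its input = 21.989 Gt C/yr; τ = 5848 / 21.989 = 266.0 yr.

266 yr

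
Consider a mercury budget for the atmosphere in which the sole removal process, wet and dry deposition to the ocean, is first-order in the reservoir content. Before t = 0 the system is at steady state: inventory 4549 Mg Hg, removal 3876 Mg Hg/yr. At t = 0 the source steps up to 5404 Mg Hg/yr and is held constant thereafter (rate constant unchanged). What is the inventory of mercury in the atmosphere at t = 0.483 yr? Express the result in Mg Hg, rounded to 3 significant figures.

Residence time τ = M₀/F₀ = 1.174 yr. The eventual steady state is M_∞ = M₀·(F₁/F₀) = 4549 × 5404/3876 = 6342.3 Mg Hg.
The anomaly ΔM(t) = M(t) − M_∞ decays as ΔM₀·e^(−t/τ) with ΔM₀ = 4549 − 6342.3 = −1793 Mg Hg.
At t = 0.483 yr, e^(−t/τ) = e^(−0.4115) = 0.6626, so ΔM = −1188 Mg Hg and M = 6342.3 − 1188 = 5154.0 Mg Hg.

5150 Mg Hg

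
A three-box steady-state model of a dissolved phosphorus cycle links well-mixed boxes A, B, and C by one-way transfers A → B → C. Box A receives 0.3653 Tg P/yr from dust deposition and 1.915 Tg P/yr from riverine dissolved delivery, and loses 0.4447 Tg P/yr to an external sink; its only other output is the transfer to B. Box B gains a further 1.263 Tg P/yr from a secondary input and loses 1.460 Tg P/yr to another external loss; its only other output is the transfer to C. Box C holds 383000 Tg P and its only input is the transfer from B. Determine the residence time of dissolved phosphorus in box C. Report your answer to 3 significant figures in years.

234000 yr

Box A: F(A→B) = (0.3653 + 1.915) − 0.4447 = 1.8356 Tg P/yr.
Box B: F(B→C) = (1.8356 + 1.263) − 1.460 = 1.6386 Tg P/yr.
Box C throughput = its input = 1.6386 Tg P/yr; τ = 383000 / 1.6386 = 233700 yr.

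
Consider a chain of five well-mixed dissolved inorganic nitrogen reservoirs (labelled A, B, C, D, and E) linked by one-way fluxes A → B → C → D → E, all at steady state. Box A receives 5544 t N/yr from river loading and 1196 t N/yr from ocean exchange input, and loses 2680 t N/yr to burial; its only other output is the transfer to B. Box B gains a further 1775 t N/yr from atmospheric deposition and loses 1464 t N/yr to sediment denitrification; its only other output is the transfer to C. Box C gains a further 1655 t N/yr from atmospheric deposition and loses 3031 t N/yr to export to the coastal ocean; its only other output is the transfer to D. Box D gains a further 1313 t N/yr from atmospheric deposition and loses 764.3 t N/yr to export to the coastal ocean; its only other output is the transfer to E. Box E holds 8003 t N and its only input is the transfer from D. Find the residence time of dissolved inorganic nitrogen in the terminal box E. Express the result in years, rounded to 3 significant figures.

Box A: F(A→B) = (5544 + 1196) − 2680 = 4060.0 t N/yr.
Box B: F(B→C) = (4060.0 + 1775) − 1464 = 4371.0 t N/yr.
Box C: F(C→D) = (4371.0 + 1655) − 3031 = 2995.0 t N/yr.
Box D: F(D→E) = (2995.0 + 1313) − 764.3 = 3543.7 t N/yr.
Box E throughput = its input = 3543.7 t N/yr; τ = 8003 / 3543.7 = 2.258 yr.

2.26 yr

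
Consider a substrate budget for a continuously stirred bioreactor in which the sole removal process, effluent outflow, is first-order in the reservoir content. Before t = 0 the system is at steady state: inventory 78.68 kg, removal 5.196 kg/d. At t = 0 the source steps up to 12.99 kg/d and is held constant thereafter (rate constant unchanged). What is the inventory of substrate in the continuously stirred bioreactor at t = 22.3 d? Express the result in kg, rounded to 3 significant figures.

170 kg

τ = M₀/F₀ = 78.68/5.196 = 15.14 d; rate constant k = 1/τ.
New steady state M_∞ = F₁/k = F₁·τ = 12.99 × 15.14 = 196.70 kg.
M(t) = M_∞ + (M₀ − M_∞)·e^(−t/τ); t/τ = 22.3/15.14 = 1.473, so e^(−t/τ) = 0.2293.
M(t) = 196.70 − 118.0 × 0.2293 = 169.64 kg.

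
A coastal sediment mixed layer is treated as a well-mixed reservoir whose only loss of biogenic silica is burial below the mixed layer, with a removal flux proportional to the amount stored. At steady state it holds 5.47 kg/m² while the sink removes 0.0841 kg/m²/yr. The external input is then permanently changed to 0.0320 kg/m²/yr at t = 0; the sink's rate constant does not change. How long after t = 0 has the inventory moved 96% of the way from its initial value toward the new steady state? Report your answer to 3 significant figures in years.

209 yr

τ = M₀/F₀ = 5.47/0.0841 = 65.04 yr.
The remaining gap fraction is e^(−t/τ); 96% covered ⇒ e^(−t/τ) = 0.0400.
t = −τ ln(0.0400) = 65.04 × 3.219 = 209.4 yr.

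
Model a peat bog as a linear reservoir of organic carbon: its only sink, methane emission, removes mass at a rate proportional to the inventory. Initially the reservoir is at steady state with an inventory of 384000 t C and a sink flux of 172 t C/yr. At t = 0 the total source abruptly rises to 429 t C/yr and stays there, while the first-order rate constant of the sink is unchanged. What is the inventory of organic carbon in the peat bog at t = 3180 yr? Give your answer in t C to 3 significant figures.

820000 t C

τ = M₀/F₀ = 384000/172 = 2233 yr; rate constant k = 1/τ.
New steady state M_∞ = F₁/k = F₁·τ = 429 × 2233 = 957770 t C.
M(t) = M_∞ + (M₀ − M_∞)·e^(−t/τ); t/τ = 3180/2233 = 1.424, so e^(−t/τ) = 0.2407.
M(t) = 957770 − 573800 × 0.2407 = 819690 t C.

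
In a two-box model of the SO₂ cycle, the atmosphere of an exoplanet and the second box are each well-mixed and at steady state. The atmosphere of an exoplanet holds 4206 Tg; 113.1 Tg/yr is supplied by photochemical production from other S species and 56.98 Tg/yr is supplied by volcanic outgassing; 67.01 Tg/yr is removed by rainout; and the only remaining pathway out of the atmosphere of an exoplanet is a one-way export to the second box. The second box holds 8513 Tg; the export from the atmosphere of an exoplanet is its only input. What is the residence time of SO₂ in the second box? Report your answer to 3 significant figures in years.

82.6 yr

Balance the atmosphere of an exoplanet: ΣF_in = 113.1 + 56.98 = 170.08 Tg/yr.
Export to the second box = ΣF_in − (67.01) = 103.07 Tg/yr.
At steady state the output of the second box equals its input, 103.07 Tg/yr.
τ = M / F = 8513 / 103.07 = 82.59 yr.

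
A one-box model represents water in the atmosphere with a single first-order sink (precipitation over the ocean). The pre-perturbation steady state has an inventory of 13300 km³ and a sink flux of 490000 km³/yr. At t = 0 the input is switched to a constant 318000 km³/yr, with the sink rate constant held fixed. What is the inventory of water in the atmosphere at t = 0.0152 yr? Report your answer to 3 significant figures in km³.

11300 km³

τ = M₀/F₀ = 13300/490000 = 0.02714 yr; rate constant k = 1/τ.
New steady state M_∞ = F₁/k = F₁·τ = 318000 × 0.02714 = 8631.4 km³.
M(t) = M_∞ + (M₀ − M_∞)·e^(−t/τ); t/τ = 0.0152/0.02714 = 0.5600, so e^(−t/τ) = 0.5712.
M(t) = 8631.4 + 4669 × 0.5712 = 11298 km³.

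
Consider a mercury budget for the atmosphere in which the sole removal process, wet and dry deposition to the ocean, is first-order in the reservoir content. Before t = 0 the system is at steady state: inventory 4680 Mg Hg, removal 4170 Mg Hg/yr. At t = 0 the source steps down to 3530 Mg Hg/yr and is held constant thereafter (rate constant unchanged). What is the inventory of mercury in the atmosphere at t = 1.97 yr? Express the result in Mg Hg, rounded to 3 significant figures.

The sink rate constant is k = F₀/M₀ = 4170/4680 = 0.8910 yr⁻¹.
Solving dM/dt = F₁ − kM with M(0) = M₀ gives M(t) = F₁/k + (M₀ − F₁/k)·e^(−kt).
F₁/k = 3530/0.8910 = 3961.7 Mg Hg; kt = 0.8910 × 1.97 = 1.755, e^(−kt) = 0.1729.
M(1.97) = 3961.7 + (4680 − 3961.7) × 0.1729 = 3961.7 + 124.2 = 4085.9 Mg Hg.

4090 Mg Hg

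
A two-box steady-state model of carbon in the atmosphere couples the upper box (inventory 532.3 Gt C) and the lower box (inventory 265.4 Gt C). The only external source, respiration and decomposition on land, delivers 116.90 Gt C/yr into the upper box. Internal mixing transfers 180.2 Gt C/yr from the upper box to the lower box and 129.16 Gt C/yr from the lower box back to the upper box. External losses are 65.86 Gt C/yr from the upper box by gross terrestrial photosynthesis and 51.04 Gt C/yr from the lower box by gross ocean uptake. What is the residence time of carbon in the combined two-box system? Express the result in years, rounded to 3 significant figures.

6.82 yr

For the system as a whole, the A↔B exchange is internal and contributes nothing to the throughput; only the external sinks remove mass.
M_total = 532.3 + 265.4 = 797.70 Gt C.
ΣF_external_out = 65.86 + 51.04 = 116.90 Gt C/yr.
τ = M_total / ΣF_ext = 797.70 / 116.90 = 6.824 yr.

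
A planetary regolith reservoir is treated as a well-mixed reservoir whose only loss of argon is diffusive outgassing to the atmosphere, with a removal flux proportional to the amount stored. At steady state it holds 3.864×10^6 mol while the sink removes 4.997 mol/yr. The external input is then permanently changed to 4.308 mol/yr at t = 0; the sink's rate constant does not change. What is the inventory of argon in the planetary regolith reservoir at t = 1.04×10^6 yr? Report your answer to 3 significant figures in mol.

τ = M₀/F₀ = 3.864×10^6/4.997 = 773300 yr; rate constant k = 1/τ.
New steady state M_∞ = F₁/k = F₁·τ = 4.308 × 773300 = 3.3312×10^6 mol.
M(t) = M_∞ + (M₀ − M_∞)·e^(−t/τ); t/τ = 1.04×10^6/773300 = 1.345, so e^(−t/τ) = 0.2606.
M(t) = 3.3312×10^6 + 532800 × 0.2606 = 3.4700×10^6 mol.

3.47×10^6 mol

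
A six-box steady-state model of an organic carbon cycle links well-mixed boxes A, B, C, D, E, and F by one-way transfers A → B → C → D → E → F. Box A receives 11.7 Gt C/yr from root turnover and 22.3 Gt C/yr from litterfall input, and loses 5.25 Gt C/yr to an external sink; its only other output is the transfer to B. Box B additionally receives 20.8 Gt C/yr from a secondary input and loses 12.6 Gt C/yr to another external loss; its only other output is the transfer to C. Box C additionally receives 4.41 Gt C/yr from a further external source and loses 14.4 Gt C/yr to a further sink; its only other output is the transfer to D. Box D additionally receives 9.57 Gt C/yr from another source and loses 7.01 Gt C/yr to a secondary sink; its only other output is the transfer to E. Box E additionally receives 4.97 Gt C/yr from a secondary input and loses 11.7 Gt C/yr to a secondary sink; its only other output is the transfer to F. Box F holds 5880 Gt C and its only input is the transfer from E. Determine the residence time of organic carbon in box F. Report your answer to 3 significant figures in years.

258 yr

Box A: F(A→B) = (11.7 + 22.3) − 5.25 = 28.750 Gt C/yr.
Box B: F(B→C) = (28.750 + 20.8) − 12.6 = 36.950 Gt C/yr.
Box C: F(C→D) = (36.950 + 4.41) − 14.4 = 26.960 Gt C/yr.
Box D: F(D→E) = (26.960 + 9.57) − 7.01 = 29.520 Gt C/yr.
Box E: F(E→F) = (29.520 + 4.97) − 11.7 = 22.790 Gt C/yr.
Box F throughput = its input = 22.790 Gt C/yr; τ = 5880 / 22.790 = 258.0 yr.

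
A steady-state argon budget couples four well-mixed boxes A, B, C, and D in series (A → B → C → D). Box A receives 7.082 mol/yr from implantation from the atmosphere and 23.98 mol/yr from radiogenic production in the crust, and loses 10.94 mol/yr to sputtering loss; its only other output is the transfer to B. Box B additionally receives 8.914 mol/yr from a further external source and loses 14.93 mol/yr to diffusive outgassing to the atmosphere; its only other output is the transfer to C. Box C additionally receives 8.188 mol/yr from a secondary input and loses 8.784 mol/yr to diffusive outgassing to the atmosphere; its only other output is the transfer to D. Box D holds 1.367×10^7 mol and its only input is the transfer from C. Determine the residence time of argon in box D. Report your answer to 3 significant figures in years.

Box A: F(A→B) = (7.082 + 23.98) − 10.94 = 20.122 mol/yr.
Box B: F(B→C) = (20.122 + 8.914) − 14.93 = 14.106 mol/yr.
Box C: F(C→D) = (14.106 + 8.188) − 8.784 = 13.510 mol/yr.
Box D throughput = its input = 13.510 mol/yr; τ = 1.367×10^7 / 13.510 = 1.012×10^6 yr.

1.01×10^6 yr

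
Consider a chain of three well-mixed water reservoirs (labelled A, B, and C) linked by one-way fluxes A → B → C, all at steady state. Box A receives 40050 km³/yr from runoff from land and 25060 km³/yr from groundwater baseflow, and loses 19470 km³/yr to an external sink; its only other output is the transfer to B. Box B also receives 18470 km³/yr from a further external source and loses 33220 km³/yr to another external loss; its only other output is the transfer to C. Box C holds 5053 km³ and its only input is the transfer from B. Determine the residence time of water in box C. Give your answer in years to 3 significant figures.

0.164 yr

Box A: F(A→B) = (40050 + 25060) − 19470 = 45640 km³/yr.
Box B: F(B→C) = (45640 + 18470) − 33220 = 30890 km³/yr.
Box C throughput = its input = 30890 km³/yr; τ = 5053 / 30890 = 0.1636 yr.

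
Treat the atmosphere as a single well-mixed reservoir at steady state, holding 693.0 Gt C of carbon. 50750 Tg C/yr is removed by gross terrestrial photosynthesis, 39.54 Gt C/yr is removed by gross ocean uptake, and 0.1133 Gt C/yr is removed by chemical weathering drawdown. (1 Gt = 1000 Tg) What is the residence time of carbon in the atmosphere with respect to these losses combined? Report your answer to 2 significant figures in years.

Convert the gross terrestrial photosynthesis flux: 50750 Tg C/yr = 50.75 Gt C/yr.
Total removal = 50.75 + 39.54 + 0.1133 = 90.403 Gt C/yr.
τ = M / ΣF_out = 693.0 / 90.403 = 7.666 yr.

7.7 yr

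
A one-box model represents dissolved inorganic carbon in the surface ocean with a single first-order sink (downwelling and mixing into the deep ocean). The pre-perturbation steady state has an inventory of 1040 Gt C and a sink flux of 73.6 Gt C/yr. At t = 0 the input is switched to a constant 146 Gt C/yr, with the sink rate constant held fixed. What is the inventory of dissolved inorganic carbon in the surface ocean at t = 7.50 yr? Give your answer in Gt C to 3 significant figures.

τ = M₀/F₀ = 1040/73.6 = 14.13 yr; rate constant k = 1/τ.
New steady state M_∞ = F₁/k = F₁·τ = 146 × 14.13 = 2063.0 Gt C.
M(t) = M_∞ + (M₀ − M_∞)·e^(−t/τ); t/τ = 7.50/14.13 = 0.5308, so e^(−t/τ) = 0.5882.
M(t) = 2063.0 − 1023 × 0.5882 = 1461.3 Gt C.

1460 Gt C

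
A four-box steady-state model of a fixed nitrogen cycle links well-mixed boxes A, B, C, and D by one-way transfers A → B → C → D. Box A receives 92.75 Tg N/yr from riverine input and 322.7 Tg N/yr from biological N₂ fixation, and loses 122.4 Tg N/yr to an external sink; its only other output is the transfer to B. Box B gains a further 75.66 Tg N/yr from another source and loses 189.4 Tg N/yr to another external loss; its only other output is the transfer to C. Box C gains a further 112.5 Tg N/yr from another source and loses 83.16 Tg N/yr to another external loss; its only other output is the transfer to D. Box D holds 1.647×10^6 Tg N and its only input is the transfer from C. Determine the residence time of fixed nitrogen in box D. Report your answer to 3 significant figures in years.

7890 yr

Box A: F(A→B) = (92.75 + 322.7) − 122.4 = 293.05 Tg N/yr.
Box B: F(B→C) = (293.05 + 75.66) − 189.4 = 179.31 Tg N/yr.
Box C: F(C→D) = (179.31 + 112.5) − 83.16 = 208.65 Tg N/yr.
Box D throughput = its input = 208.65 Tg N/yr; τ = 1.647×10^6 / 208.65 = 7894 yr.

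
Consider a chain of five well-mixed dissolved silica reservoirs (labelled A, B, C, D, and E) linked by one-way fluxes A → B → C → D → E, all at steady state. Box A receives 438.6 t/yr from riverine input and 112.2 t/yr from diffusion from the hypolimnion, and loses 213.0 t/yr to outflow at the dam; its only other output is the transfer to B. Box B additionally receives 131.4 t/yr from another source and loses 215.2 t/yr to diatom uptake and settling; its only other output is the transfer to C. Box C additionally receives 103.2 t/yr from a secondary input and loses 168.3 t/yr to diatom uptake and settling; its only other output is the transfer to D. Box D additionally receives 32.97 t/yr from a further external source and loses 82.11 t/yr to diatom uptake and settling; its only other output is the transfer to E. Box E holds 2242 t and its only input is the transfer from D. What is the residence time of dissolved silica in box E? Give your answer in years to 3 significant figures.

16.0 yr

Box A: F(A→B) = (438.6 + 112.2) − 213.0 = 337.80 t/yr.
Box B: F(B→C) = (337.80 + 131.4) − 215.2 = 254.00 t/yr.
Box C: F(C→D) = (254.00 + 103.2) − 168.3 = 188.90 t/yr.
Box D: F(D→E) = (188.90 + 32.97) − 82.11 = 139.76 t/yr.
Box E throughput = its input = 139.76 t/yr; τ = 2242 / 139.76 = 16.04 yr.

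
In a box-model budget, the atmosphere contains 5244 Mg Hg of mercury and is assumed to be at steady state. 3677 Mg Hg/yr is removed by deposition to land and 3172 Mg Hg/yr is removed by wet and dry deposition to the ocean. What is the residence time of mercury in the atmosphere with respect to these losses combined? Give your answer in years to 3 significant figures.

Total removal = 3677 + 3172 = 6849.0 Mg Hg/yr.
τ = M / ΣF_out = 5244 / 6849.0 = 0.7657 yr.

0.766 yr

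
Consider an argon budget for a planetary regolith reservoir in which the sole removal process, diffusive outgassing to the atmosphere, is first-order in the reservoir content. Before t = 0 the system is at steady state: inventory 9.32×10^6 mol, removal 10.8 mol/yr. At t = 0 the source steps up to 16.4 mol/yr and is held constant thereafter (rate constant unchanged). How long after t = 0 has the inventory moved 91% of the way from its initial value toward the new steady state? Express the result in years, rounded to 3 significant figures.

τ = M₀/F₀ = 9.32×10^6/10.8 = 863000 yr.
The remaining gap fraction is e^(−t/τ); 91% covered ⇒ e^(−t/τ) = 0.0900.
t = −τ ln(0.0900) = 863000 × 2.408 = 2.078×10^6 yr.

2.08×10^6 yr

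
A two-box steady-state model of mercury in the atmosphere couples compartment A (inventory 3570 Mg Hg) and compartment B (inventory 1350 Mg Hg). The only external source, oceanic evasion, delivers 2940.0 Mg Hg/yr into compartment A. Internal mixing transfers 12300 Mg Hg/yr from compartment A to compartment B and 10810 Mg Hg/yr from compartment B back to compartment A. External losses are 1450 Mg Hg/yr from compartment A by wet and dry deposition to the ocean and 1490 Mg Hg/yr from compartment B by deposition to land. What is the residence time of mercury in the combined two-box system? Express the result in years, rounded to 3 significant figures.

1.67 yr

Residence time in the combined system uses the total inventory and the total *external* removal — internal exchanges between the two boxes cancel.
M_total = 3570 + 1350 = 4920.0 Mg Hg.
ΣF_external_out = 1450 + 1490 = 2940.0 Mg Hg/yr.
τ = M_total / ΣF_ext = 4920.0 / 2940.0 = 1.673 yr.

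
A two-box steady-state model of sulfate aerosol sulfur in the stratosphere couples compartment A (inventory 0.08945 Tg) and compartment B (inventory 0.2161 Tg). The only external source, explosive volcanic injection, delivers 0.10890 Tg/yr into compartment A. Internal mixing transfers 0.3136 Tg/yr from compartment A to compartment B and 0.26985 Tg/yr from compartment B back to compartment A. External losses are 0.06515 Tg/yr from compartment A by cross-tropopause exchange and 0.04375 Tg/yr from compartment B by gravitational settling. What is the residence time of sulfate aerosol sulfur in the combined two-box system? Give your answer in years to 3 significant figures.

2.81 yr

Residence time in the combined system uses the total inventory and the total *external* removal — internal exchanges between the two boxes cancel.
M_total = 0.08945 + 0.2161 = 0.30555 Tg.
ΣF_external_out = 0.06515 + 0.04375 = 0.10890 Tg/yr.
τ = M_total / ΣF_ext = 0.30555 / 0.10890 = 2.806 yr.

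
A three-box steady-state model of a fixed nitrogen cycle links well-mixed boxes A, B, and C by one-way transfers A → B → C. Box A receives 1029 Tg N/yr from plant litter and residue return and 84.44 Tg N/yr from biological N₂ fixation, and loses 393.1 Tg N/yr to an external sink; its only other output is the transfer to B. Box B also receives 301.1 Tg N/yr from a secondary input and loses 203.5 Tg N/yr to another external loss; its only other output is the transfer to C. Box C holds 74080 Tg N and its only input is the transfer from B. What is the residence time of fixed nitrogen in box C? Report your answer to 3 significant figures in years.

90.6 yr

Box A: F(A→B) = (1029 + 84.44) − 393.1 = 720.34 Tg N/yr.
Box B: F(B→C) = (720.34 + 301.1) − 203.5 = 817.94 Tg N/yr.
Box C throughput = its input = 817.94 Tg N/yr; τ = 74080 / 817.94 = 90.57 yr.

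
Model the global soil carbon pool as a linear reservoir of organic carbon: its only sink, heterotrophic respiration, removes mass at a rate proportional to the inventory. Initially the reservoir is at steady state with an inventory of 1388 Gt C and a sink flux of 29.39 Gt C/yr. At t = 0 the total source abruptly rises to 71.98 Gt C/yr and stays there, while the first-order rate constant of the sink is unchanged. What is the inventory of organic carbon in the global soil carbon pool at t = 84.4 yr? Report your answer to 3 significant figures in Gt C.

Residence time τ = M₀/F₀ = 47.23 yr. The eventual steady state is M_∞ = M₀·(F₁/F₀) = 1388 × 71.98/29.39 = 3399.4 Gt C.
The anomaly ΔM(t) = M(t) − M_∞ decays as ΔM₀·e^(−t/τ) with ΔM₀ = 1388 − 3399.4 = −2011 Gt C.
At t = 84.4 yr, e^(−t/τ) = e^(−1.787) = 0.1674, so ΔM = −336.8 Gt C and M = 3399.4 − 336.8 = 3062.6 Gt C.

3060 Gt C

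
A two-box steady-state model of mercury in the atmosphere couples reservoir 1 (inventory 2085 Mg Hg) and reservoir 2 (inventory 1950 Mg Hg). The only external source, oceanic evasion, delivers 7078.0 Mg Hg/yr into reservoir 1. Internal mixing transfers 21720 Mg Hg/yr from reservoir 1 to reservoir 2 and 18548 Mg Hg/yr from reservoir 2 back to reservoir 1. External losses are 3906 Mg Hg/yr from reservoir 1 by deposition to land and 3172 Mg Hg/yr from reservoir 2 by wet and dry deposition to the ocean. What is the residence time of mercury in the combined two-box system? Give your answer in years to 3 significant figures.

0.570 yr

Treat the two boxes together as one reservoir: the mixing fluxes between them are internal recycling, so τ = ΣM / Σ(external losses).
M_total = 2085 + 1950 = 4035.0 Mg Hg.
ΣF_external_out = 3906 + 3172 = 7078.0 Mg Hg/yr.
τ = M_total / ΣF_ext = 4035.0 / 7078.0 = 0.5701 yr.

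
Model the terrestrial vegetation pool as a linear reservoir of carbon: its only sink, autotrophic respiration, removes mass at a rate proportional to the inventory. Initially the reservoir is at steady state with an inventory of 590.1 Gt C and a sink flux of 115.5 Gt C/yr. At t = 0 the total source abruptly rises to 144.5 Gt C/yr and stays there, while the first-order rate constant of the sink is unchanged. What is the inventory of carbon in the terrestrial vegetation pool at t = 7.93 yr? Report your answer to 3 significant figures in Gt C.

Residence time τ = M₀/F₀ = 5.109 yr. The eventual steady state is M_∞ = M₀·(F₁/F₀) = 590.1 × 144.5/115.5 = 738.26 Gt C.
The anomaly ΔM(t) = M(t) − M_∞ decays as ΔM₀·e^(−t/τ) with ΔM₀ = 590.1 − 738.26 = −148.2 Gt C.
At t = 7.93 yr, e^(−t/τ) = e^(−1.552) = 0.2118, so ΔM = −31.38 Gt C and M = 738.26 − 31.38 = 706.88 Gt C.

707 Gt C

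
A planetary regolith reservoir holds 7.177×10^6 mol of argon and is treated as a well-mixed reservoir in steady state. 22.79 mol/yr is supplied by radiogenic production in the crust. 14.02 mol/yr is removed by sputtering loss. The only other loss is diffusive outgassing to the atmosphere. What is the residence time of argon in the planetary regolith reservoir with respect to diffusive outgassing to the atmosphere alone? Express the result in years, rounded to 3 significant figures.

At steady state ΣF_in = ΣF_out.
ΣF_in = 22.790 mol/yr.
Diffusive outgassing to the atmosphere flux = ΣF_in − (14.02) = 22.790 − 14.02 = 8.770 mol/yr.
τ = M / F = 7.177×10^6 / 8.770 = 818400 yr.

818000 yr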